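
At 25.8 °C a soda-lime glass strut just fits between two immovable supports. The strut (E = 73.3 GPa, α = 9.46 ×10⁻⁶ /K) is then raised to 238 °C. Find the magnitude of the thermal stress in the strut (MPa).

ΔT = 212.2 K. Constrained thermal stress σ = E·α·ΔT = 73.30×10³ MPa × 9.46×10⁻⁶ × 212.2 = 147 MPa (compressive).

147 MPa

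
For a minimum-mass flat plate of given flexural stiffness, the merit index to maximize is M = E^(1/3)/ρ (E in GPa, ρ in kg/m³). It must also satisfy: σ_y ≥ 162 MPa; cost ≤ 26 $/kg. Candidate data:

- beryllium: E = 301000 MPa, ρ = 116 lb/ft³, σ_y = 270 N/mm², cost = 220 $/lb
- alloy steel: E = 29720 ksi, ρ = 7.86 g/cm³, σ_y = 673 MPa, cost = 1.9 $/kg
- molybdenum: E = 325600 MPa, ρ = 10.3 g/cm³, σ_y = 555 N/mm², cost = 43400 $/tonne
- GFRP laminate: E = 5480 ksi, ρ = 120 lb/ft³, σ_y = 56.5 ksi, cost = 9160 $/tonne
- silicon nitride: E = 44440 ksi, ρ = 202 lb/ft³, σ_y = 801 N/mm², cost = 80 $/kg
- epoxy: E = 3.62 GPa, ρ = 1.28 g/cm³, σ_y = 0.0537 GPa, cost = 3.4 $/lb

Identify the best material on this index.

Screen on constraints: σ_y ≥ 162 MPa; cost ≤ 26 $/kg. Survivors: alloy steel, GFRP laminate.
Putting every candidate on a common basis:
  alloy steel: E = 204.9 GPa, ρ = 7860 kg/m³
  GFRP laminate: E = 37.78 GPa, ρ = 1922 kg/m³
  GFRP laminate: M = 1.75×10⁻³
  alloy steel: M = 0.750×10⁻³
GFRP laminate ranks first.

GFRP laminate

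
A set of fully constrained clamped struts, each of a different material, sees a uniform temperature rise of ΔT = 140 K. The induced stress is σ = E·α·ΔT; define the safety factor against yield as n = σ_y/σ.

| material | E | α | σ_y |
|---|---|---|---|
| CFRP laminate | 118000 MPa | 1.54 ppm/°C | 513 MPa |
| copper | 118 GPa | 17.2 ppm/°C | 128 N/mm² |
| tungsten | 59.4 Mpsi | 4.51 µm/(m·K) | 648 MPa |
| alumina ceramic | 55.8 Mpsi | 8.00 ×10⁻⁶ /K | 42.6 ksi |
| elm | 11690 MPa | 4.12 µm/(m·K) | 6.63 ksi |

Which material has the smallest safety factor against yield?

copper

Converting E to GPa, α to ×10⁻⁶/K, σ_y to MPa, then σ and n for each:
  CFRP laminate: E = 118.0, α = 1.54, σ_y = 513.0 → σ = 25.4 MPa, n = 20.2
  copper: E = 118.0, α = 17.2, σ_y = 128.0 → σ = 284 MPa, n = 0.450
  tungsten: E = 409.5, α = 4.51, σ_y = 648.0 → σ = 259 MPa, n = 2.51
  alumina ceramic: E = 384.7, α = 8.00, σ_y = 293.7 → σ = 431 MPa, n = 0.682
  elm: E = 11.69, α = 4.12, σ_y = 45.71 → σ = 6.74 MPa, n = 6.78
Smallest n: copper with n = 0.450.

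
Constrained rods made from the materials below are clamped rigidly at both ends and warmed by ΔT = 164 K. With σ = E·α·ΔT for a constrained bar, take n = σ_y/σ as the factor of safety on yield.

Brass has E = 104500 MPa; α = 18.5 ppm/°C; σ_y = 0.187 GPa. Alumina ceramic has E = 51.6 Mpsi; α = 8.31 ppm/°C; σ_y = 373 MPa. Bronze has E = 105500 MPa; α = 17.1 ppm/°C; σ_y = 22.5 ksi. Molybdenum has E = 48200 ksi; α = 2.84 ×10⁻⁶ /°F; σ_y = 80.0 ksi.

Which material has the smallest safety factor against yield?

bronze

With everything in SI (GPa, ×10⁻⁶/K, MPa):
  brass: E = 104.5, α = 18.5, σ_y = 187.0 → σ = 317 MPa, n = 0.590
  alumina ceramic: E = 355.8, α = 8.31, σ_y = 373.0 → σ = 485 MPa, n = 0.769
  bronze: E = 105.5, α = 17.1, σ_y = 155.1 → σ = 296 MPa, n = 0.524
  molybdenum: E = 332.3, α = 5.11, σ_y = 551.6 → σ = 279 MPa, n = 1.98
The minimum is bronze at n = 0.524.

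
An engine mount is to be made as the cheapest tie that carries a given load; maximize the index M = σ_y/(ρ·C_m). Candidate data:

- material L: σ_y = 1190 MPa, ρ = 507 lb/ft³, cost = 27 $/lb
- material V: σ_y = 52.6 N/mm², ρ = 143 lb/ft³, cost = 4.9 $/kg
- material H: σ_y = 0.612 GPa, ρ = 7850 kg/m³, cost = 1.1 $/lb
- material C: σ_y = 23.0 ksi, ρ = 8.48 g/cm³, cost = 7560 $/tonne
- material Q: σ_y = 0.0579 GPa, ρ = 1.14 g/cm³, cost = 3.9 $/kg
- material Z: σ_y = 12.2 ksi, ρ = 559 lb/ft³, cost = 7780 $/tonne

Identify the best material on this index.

material H

In SI units:
  material L: σ_y = 1190 MPa, ρ = 8121 kg/m³, cost = 59.52 $/kg
  material V: σ_y = 52.60 MPa, ρ = 2291 kg/m³, cost = 4.900 $/kg
  material H: σ_y = 612.0 MPa, ρ = 7850 kg/m³, cost = 2.425 $/kg
  material C: σ_y = 158.6 MPa, ρ = 8480 kg/m³, cost = 7.560 $/kg
  material Q: σ_y = 57.90 MPa, ρ = 1140 kg/m³, cost = 3.900 $/kg
  material Z: σ_y = 84.12 MPa, ρ = 8954 kg/m³, cost = 7.780 $/kg
  material H: M = 32.1 kN·m per $
  material Q: M = 13.0 kN·m per $
  material V: M = 4.69 kN·m per $
  material C: M = 2.47 kN·m per $
  material L: M = 2.46 kN·m per $
  material Z: M = 1.21 kN·m per $
The maximum is for material H.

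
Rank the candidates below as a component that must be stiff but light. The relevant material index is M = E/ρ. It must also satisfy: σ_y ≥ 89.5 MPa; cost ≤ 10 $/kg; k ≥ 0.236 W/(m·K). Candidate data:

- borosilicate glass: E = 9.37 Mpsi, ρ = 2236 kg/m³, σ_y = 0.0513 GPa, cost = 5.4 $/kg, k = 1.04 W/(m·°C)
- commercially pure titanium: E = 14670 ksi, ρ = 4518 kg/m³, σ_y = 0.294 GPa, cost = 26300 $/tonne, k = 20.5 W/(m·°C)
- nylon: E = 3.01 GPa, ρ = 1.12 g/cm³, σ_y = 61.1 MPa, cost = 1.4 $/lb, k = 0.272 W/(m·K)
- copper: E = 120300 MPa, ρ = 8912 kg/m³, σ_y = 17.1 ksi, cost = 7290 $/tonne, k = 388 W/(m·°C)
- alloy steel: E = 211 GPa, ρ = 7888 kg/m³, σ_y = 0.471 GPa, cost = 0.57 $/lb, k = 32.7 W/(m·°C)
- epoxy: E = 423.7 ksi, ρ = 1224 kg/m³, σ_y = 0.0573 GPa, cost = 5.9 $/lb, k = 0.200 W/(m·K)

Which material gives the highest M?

alloy steel

Screen on constraints: σ_y ≥ 89.5 MPa; cost ≤ 10 $/kg; k ≥ 0.236 W/(m·K). Survivors: copper, alloy steel.
Convert each candidate to consistent units, then evaluate M:
  copper: E = 120.3 GPa, ρ = 8912 kg/m³
  alloy steel: E = 211.0 GPa, ρ = 7888 kg/m³
  alloy steel: M = 26.7 MN·m/kg
  copper: M = 13.5 MN·m/kg
The maximum is for alloy steel.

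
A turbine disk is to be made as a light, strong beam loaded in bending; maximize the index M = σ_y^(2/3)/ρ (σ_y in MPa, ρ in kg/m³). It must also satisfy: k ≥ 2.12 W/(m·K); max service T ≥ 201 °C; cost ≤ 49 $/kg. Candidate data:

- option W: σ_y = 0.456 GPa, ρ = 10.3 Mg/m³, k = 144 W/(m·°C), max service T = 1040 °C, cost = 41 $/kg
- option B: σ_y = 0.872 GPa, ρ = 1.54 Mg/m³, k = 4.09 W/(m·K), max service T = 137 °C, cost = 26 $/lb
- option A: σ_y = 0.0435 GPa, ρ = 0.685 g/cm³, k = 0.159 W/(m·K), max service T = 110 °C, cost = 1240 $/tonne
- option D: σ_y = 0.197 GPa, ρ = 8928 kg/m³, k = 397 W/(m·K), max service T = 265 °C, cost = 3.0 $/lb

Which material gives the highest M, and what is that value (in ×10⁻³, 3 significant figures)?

Screen on constraints: k ≥ 2.12 W/(m·K); max service T ≥ 201 °C; cost ≤ 49 $/kg. Survivors: option W, option D.
After converting to SI:
  option W: σ_y = 456.0 MPa, ρ = 10300 kg/m³
  option D: σ_y = 197.0 MPa, ρ = 8928 kg/m³
  option W: M = 5.75×10⁻³
  option D: M = 3.79×10⁻³
Option W has the largest M.

option W, M = 5.75×10⁻³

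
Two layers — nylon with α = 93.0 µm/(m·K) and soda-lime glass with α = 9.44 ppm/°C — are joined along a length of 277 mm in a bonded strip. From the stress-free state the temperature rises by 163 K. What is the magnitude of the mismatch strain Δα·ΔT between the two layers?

0.0136

Δα = |93.0 − 9.44|×10⁻⁶/K = 83.6×10⁻⁶/K.
Mismatch strain = Δα·ΔT = 83.6×10⁻⁶ × 163.0 = 0.0136.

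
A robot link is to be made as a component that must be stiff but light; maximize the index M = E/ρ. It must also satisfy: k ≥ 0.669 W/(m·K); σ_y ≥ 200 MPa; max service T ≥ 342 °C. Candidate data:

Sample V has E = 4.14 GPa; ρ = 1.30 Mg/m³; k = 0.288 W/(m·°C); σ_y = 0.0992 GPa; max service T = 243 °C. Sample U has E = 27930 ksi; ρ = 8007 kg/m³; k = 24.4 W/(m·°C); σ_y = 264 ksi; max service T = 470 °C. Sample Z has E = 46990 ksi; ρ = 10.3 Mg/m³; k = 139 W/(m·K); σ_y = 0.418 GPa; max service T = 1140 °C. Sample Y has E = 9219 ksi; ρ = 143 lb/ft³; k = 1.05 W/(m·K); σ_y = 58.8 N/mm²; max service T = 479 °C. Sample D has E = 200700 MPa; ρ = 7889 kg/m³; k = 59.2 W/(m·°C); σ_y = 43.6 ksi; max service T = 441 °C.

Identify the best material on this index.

Screen on constraints: k ≥ 0.669 W/(m·K); σ_y ≥ 200 MPa; max service T ≥ 342 °C. Survivors: sample U, sample Z, sample D.
Normalizing units and computing the index:
  sample U: E = 192.6 GPa, ρ = 8007 kg/m³
  sample Z: E = 324.0 GPa, ρ = 10300 kg/m³
  sample D: E = 200.7 GPa, ρ = 7889 kg/m³
  sample Z: M = 31.5 MN·m/kg
  sample D: M = 25.4 MN·m/kg
  sample U: M = 24.1 MN·m/kg
Highest index: sample Z.

sample Z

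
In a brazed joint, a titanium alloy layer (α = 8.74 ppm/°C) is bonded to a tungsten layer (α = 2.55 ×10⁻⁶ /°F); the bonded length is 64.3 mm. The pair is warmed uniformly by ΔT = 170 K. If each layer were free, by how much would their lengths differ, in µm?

45.4 µm

tungsten: α = 2.55×10⁻⁶/°F × 9/5 = 4.59×10⁻⁶/K.
Δα = |8.74 − 4.59|×10⁻⁶/K = 4.15×10⁻⁶/K.
ΔL_mismatch = Δα·L·ΔT = 4.15×10⁻⁶ × 64.3 mm × 170.0 K = 45.4 µm.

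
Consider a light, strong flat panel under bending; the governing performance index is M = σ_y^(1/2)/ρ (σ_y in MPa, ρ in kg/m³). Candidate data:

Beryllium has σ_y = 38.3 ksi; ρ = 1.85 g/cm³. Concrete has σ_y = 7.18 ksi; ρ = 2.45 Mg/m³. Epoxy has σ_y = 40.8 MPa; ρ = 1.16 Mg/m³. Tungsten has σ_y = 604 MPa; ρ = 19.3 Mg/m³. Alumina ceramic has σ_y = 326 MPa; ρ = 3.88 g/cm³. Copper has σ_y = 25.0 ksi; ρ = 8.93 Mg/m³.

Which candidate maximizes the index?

After converting to SI:
  beryllium: σ_y = 264.1 MPa, ρ = 1850 kg/m³
  concrete: σ_y = 49.50 MPa, ρ = 2450 kg/m³
  epoxy: σ_y = 40.80 MPa, ρ = 1160 kg/m³
  tungsten: σ_y = 604.0 MPa, ρ = 19300 kg/m³
  alumina ceramic: σ_y = 326.0 MPa, ρ = 3880 kg/m³
  copper: σ_y = 172.4 MPa, ρ = 8930 kg/m³
  beryllium: M = 8.78×10⁻³
  epoxy: M = 5.51×10⁻³
  alumina ceramic: M = 4.65×10⁻³
  concrete: M = 2.87×10⁻³
  copper: M = 1.47×10⁻³
  tungsten: M = 1.27×10⁻³
Beryllium has the largest M.

beryllium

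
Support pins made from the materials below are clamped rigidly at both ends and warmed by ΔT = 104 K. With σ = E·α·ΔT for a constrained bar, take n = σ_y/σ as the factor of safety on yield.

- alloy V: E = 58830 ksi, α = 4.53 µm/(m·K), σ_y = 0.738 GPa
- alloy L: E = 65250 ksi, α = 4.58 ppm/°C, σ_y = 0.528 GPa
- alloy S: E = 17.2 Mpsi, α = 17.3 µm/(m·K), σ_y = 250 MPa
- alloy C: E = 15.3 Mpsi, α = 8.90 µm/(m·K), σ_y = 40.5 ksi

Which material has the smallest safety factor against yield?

alloy S

With everything in SI (GPa, ×10⁻⁶/K, MPa):
  alloy V: E = 405.6, α = 4.53, σ_y = 738.0 → σ = 191 MPa, n = 3.86
  alloy L: E = 449.9, α = 4.58, σ_y = 528.0 → σ = 214 MPa, n = 2.46
  alloy S: E = 118.6, α = 17.3, σ_y = 250.0 → σ = 213 MPa, n = 1.17
  alloy C: E = 105.5, α = 8.90, σ_y = 279.2 → σ = 97.6 MPa, n = 2.86
Alloy S has the lowest safety factor, n = 1.17.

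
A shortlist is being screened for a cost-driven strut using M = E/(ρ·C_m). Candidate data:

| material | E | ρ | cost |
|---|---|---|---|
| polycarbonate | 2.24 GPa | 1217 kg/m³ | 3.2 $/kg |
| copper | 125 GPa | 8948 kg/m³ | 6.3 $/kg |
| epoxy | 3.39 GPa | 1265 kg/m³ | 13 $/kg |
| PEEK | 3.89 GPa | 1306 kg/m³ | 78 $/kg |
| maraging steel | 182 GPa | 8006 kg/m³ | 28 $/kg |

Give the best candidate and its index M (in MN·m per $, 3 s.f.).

Per-candidate index values:
  copper: M = 2.22 MN·m per $
  maraging steel: M = 0.812 MN·m per $
  polycarbonate: M = 0.575 MN·m per $
  epoxy: M = 0.206 MN·m per $
  PEEK: M = 0.0382 MN·m per $
Copper has the largest M.

copper, M = 2.22 MN·m per $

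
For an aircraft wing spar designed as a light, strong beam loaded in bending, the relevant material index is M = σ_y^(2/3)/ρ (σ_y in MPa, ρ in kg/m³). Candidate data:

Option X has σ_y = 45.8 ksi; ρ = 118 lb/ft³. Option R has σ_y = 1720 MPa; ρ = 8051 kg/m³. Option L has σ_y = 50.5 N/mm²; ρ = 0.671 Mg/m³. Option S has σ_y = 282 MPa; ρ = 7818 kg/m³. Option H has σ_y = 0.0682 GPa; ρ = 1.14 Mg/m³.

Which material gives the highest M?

Normalizing units and computing the index:
  option X: σ_y = 315.8 MPa, ρ = 1890 kg/m³
  option R: σ_y = 1720 MPa, ρ = 8051 kg/m³
  option L: σ_y = 50.50 MPa, ρ = 671.0 kg/m³
  option S: σ_y = 282.0 MPa, ρ = 7818 kg/m³
  option H: σ_y = 68.20 MPa, ρ = 1140 kg/m³
  option X: M = 24.5×10⁻³
  option L: M = 20.4×10⁻³
  option R: M = 17.8×10⁻³
  option H: M = 14.6×10⁻³
  option S: M = 5.50×10⁻³
The maximum is for option X.

option X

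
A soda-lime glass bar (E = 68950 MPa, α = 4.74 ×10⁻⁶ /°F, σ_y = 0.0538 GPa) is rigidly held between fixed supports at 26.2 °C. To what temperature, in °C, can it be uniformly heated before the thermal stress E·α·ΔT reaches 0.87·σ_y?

106 °C

E = 68950 MPa = 68.95 GPa.
α = 4.74×10⁻⁶/°F × 9/5 = 8.53×10⁻⁶/K.
σ_y = 0.0538 GPa = 53.80 MPa.
E·α·ΔT = 46.81 MPa ⇒ ΔT = 46.81 / (68.95×10³ × 8.53×10⁻⁶) = 79.56 K.
T = 26.2 + 79.56 = 105.8 °C.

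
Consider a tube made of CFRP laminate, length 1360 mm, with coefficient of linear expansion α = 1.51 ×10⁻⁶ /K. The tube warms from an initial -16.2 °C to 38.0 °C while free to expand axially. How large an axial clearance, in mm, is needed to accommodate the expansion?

0.111 mm

ΔT = 38.0 − (-16.2) = 54.20 K.
ΔL = α·L₀·ΔT = 1.51×10⁻⁶ × 1360 mm × 54.20 K = 0.111 mm.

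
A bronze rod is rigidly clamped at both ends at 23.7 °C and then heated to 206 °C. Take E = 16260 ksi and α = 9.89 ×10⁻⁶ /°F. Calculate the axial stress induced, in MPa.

E = 16260 ksi = 112.1 GPa.
α = 9.89×10⁻⁶/°F × 9/5 = 17.8×10⁻⁶/K.
ΔT = 182.3 K. Constrained thermal stress σ = E·α·ΔT = 112.1×10³ MPa × 17.8×10⁻⁶ × 182.3 = 364 MPa (compressive).

364 MPa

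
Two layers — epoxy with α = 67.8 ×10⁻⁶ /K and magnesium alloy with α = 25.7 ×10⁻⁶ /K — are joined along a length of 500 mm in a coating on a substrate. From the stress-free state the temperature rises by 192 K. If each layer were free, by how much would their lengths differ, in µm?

Δα = |67.8 − 25.7|×10⁻⁶/K = 42.1×10⁻⁶/K.
ΔL_mismatch = Δα·L·ΔT = 42.1×10⁻⁶ × 500.0 mm × 192.0 K = 4040 µm.

4040 µm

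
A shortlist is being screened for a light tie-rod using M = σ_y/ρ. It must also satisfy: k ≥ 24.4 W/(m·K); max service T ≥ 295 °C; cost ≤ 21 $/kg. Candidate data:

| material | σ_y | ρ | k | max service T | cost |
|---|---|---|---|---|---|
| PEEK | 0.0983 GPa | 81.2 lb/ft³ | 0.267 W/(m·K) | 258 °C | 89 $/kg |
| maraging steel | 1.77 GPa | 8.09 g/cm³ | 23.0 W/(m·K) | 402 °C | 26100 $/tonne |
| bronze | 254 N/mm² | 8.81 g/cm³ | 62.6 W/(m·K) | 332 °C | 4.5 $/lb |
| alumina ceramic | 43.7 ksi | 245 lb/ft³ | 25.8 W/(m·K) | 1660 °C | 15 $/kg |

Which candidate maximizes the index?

alumina ceramic

Screen on constraints: k ≥ 24.4 W/(m·K); max service T ≥ 295 °C; cost ≤ 21 $/kg. Survivors: bronze, alumina ceramic.
Putting every candidate on a common basis:
  bronze: σ_y = 254.0 MPa, ρ = 8810 kg/m³
  alumina ceramic: σ_y = 301.3 MPa, ρ = 3925 kg/m³
  alumina ceramic: M = 76.8 kN·m/kg
  bronze: M = 28.8 kN·m/kg
The maximum is for alumina ceramic.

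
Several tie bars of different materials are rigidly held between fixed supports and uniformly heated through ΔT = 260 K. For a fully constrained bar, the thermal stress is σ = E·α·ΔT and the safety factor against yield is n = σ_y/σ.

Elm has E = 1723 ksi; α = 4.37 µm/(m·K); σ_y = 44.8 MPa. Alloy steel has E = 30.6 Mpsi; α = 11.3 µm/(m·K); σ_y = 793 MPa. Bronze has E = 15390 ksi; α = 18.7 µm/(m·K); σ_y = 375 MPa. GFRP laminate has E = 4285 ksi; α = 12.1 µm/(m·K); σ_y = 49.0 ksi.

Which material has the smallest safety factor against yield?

bronze

With everything in SI (GPa, ×10⁻⁶/K, MPa):
  elm: E = 11.88, α = 4.37, σ_y = 44.80 → σ = 13.5 MPa, n = 3.32
  alloy steel: E = 211.0, α = 11.3, σ_y = 793.0 → σ = 620 MPa, n = 1.28
  bronze: E = 106.1, α = 18.7, σ_y = 375.0 → σ = 516 MPa, n = 0.727
  GFRP laminate: E = 29.54, α = 12.1, σ_y = 337.8 → σ = 92.9 MPa, n = 3.63
The minimum is bronze at n = 0.727.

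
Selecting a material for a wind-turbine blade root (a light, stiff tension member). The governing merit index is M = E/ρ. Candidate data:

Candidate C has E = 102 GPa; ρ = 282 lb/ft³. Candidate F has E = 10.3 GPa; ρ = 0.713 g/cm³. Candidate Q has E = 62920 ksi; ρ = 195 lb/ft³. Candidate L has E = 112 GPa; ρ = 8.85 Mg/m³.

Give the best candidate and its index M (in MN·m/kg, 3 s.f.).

Putting every candidate on a common basis:
  candidate C: E = 102.0 GPa, ρ = 4517 kg/m³
  candidate F: E = 10.30 GPa, ρ = 713.0 kg/m³
  candidate Q: E = 433.8 GPa, ρ = 3124 kg/m³
  candidate L: E = 112.0 GPa, ρ = 8850 kg/m³
  candidate Q: M = 139 MN·m/kg
  candidate C: M = 22.6 MN·m/kg
  candidate F: M = 14.4 MN·m/kg
  candidate L: M = 12.7 MN·m/kg
The maximum is for candidate Q.

candidate Q, M = 139 MN·m/kg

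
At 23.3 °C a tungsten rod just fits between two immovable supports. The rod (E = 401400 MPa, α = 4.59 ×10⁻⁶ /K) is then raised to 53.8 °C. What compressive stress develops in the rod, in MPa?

56.2 MPa

E = 401400 MPa = 401.4 GPa.
ΔT = 30.50 K. Constrained thermal stress σ = E·α·ΔT = 401.4×10³ MPa × 4.59×10⁻⁶ × 30.50 = 56.2 MPa (compressive).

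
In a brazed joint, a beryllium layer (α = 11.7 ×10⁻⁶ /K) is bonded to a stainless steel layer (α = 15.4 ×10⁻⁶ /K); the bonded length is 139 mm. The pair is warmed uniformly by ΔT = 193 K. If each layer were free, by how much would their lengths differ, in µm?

99.3 µm

Δα = |11.7 − 15.4|×10⁻⁶/K = 3.70×10⁻⁶/K.
ΔL_mismatch = Δα·L·ΔT = 3.70×10⁻⁶ × 139.0 mm × 193.0 K = 99.3 µm.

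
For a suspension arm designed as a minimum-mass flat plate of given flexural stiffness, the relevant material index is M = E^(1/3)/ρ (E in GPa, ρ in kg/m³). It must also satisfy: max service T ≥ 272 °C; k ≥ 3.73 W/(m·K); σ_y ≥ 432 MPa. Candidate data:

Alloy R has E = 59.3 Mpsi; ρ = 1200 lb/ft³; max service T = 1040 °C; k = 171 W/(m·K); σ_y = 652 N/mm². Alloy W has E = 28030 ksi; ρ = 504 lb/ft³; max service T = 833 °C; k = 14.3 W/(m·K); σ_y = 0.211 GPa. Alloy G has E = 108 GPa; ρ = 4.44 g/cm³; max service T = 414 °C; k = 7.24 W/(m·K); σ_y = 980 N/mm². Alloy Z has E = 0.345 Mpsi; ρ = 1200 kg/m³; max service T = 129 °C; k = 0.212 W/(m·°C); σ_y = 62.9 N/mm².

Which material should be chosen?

Screen on constraints: max service T ≥ 272 °C; k ≥ 3.73 W/(m·K); σ_y ≥ 432 MPa. Survivors: alloy R, alloy G.
In SI units:
  alloy R: E = 408.9 GPa, ρ = 19220 kg/m³
  alloy G: E = 108.0 GPa, ρ = 4440 kg/m³
  alloy G: M = 1.07×10⁻³
  alloy R: M = 0.386×10⁻³
Highest index: alloy G.

alloy G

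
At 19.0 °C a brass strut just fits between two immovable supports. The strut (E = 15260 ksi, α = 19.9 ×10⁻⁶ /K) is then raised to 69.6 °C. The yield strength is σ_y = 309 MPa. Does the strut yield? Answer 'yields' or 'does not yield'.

does not yield

E = 15260 ksi = 105.2 GPa.
ΔT = 50.60 K. Constrained thermal stress σ = E·α·ΔT = 105.2×10³ MPa × 19.9×10⁻⁶ × 50.60 = 106 MPa (compressive).
Compare to σ_y = 309 MPa: σ < σ_y, so it does not yield.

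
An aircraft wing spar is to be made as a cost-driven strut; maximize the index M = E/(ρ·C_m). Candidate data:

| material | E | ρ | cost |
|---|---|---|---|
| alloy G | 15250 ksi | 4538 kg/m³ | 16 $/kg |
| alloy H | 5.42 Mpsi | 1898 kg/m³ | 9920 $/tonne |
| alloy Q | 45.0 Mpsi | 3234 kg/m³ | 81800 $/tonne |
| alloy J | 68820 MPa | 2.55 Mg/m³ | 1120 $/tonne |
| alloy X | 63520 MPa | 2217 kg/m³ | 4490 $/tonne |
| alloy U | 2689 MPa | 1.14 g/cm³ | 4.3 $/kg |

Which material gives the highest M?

alloy J

After converting to SI:
  alloy G: E = 105.1 GPa, ρ = 4538 kg/m³, cost = 16.00 $/kg
  alloy H: E = 37.37 GPa, ρ = 1898 kg/m³, cost = 9.920 $/kg
  alloy Q: E = 310.3 GPa, ρ = 3234 kg/m³, cost = 81.80 $/kg
  alloy J: E = 68.82 GPa, ρ = 2550 kg/m³, cost = 1.120 $/kg
  alloy X: E = 63.52 GPa, ρ = 2217 kg/m³, cost = 4.490 $/kg
  alloy U: E = 2.689 GPa, ρ = 1140 kg/m³, cost = 4.300 $/kg
  alloy J: M = 24.1 MN·m per $
  alloy X: M = 6.38 MN·m per $
  alloy H: M = 1.98 MN·m per $
  alloy G: M = 1.45 MN·m per $
  alloy Q: M = 1.17 MN·m per $
  alloy U: M = 0.549 MN·m per $
Alloy J ranks first.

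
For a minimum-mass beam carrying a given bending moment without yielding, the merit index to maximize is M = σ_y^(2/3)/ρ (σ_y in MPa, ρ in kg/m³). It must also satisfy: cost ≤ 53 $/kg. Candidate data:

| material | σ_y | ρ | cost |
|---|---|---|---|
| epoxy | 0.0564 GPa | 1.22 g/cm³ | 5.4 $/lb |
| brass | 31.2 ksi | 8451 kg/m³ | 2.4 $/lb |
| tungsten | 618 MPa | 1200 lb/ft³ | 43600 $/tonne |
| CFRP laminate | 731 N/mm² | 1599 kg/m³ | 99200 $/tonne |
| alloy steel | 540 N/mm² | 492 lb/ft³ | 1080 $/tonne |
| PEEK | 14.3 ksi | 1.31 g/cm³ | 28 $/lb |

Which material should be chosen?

epoxy

Screen on constraints: cost ≤ 53 $/kg. Survivors: epoxy, brass, tungsten, alloy steel.
After converting to SI:
  epoxy: σ_y = 56.40 MPa, ρ = 1220 kg/m³
  brass: σ_y = 215.1 MPa, ρ = 8451 kg/m³
  tungsten: σ_y = 618.0 MPa, ρ = 19220 kg/m³
  alloy steel: σ_y = 540.0 MPa, ρ = 7881 kg/m³
  epoxy: M = 12.1×10⁻³
  alloy steel: M = 8.41×10⁻³
  brass: M = 4.25×10⁻³
  tungsten: M = 3.77×10⁻³
Epoxy has the largest M.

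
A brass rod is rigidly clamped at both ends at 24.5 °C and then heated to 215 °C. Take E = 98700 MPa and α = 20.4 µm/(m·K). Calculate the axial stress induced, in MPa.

384 MPa

E = 98700 MPa = 98.70 GPa.
ΔT = 190.5 K. Constrained thermal stress σ = E·α·ΔT = 98.70×10³ MPa × 20.4×10⁻⁶ × 190.5 = 384 MPa (compressive).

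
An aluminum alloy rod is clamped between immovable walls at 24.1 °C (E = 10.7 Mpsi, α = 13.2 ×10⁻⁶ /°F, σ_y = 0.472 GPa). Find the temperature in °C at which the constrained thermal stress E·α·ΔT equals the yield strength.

E = 10.7 Mpsi = 73.77 GPa.
α = 13.2×10⁻⁶/°F × 9/5 = 23.8×10⁻⁶/K.
σ_y = 0.472 GPa = 472.0 MPa.
E·α·ΔT = 472.0 MPa ⇒ ΔT = 472.0 / (73.77×10³ × 23.8×10⁻⁶) = 269.3 K.
T = 24.1 + 269.3 = 293.4 °C.

293 °C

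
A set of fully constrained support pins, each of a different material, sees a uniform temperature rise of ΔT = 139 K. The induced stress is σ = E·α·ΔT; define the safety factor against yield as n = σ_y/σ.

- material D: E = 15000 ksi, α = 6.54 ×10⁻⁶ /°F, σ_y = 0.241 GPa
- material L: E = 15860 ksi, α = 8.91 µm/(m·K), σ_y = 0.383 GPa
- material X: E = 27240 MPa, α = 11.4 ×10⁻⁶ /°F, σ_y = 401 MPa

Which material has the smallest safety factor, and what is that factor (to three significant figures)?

material D, n = 1.42

Converting E to GPa, α to ×10⁻⁶/K, σ_y to MPa, then σ and n for each:
  material D: E = 103.4, α = 11.8, σ_y = 241.0 → σ = 169 MPa, n = 1.42
  material L: E = 109.4, α = 8.91, σ_y = 383.0 → σ = 135 MPa, n = 2.83
  material X: E = 27.24, α = 20.5, σ_y = 401.0 → σ = 77.7 MPa, n = 5.16
Smallest n: material D with n = 1.42.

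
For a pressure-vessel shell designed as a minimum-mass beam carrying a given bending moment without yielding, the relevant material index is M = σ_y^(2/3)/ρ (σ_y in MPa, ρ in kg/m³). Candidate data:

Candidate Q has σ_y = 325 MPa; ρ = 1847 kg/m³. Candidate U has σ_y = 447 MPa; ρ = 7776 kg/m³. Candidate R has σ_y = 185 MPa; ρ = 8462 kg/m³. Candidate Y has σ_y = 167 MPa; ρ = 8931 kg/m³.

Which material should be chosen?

Computing M directly (units already consistent):
  candidate Q: M = 25.6×10⁻³
  candidate U: M = 7.52×10⁻³
  candidate R: M = 3.84×10⁻³
  candidate Y: M = 3.40×10⁻³
Candidate Q ranks first.

candidate Q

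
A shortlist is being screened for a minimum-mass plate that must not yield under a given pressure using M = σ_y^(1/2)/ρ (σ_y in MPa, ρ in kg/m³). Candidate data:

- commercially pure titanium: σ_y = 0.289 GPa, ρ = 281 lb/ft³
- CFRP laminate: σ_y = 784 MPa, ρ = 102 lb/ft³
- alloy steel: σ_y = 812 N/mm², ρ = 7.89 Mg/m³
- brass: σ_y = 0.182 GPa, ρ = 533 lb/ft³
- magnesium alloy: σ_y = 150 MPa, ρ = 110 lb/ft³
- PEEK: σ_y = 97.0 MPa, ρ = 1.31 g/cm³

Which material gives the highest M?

CFRP laminate

Putting every candidate on a common basis:
  commercially pure titanium: σ_y = 289.0 MPa, ρ = 4501 kg/m³
  CFRP laminate: σ_y = 784.0 MPa, ρ = 1634 kg/m³
  alloy steel: σ_y = 812.0 MPa, ρ = 7890 kg/m³
  brass: σ_y = 182.0 MPa, ρ = 8538 kg/m³
  magnesium alloy: σ_y = 150.0 MPa, ρ = 1762 kg/m³
  PEEK: σ_y = 97.00 MPa, ρ = 1310 kg/m³
  CFRP laminate: M = 17.1×10⁻³
  PEEK: M = 7.52×10⁻³
  magnesium alloy: M = 6.95×10⁻³
  commercially pure titanium: M = 3.78×10⁻³
  alloy steel: M = 3.61×10⁻³
  brass: M = 1.58×10⁻³
CFRP laminate has the largest M.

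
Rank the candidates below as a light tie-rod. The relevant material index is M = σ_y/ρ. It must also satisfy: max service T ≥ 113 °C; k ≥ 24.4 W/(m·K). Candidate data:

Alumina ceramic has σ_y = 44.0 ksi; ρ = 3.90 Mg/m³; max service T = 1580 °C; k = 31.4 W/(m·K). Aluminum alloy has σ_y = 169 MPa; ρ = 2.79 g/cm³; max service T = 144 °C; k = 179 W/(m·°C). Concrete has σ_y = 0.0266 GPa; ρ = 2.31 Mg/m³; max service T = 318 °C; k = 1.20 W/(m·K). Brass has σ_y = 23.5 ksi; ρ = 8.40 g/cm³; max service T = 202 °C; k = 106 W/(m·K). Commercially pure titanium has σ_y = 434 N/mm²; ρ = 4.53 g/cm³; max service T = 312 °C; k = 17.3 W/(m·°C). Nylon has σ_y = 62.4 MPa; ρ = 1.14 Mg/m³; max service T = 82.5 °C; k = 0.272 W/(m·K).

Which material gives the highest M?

alumina ceramic

Screen on constraints: max service T ≥ 113 °C; k ≥ 24.4 W/(m·K). Survivors: alumina ceramic, aluminum alloy, brass.
Putting every candidate on a common basis:
  alumina ceramic: σ_y = 303.4 MPa, ρ = 3900 kg/m³
  aluminum alloy: σ_y = 169.0 MPa, ρ = 2790 kg/m³
  brass: σ_y = 162.0 MPa, ρ = 8400 kg/m³
  alumina ceramic: M = 77.8 kN·m/kg
  aluminum alloy: M = 60.6 kN·m/kg
  brass: M = 19.3 kN·m/kg
Highest index: alumina ceramic.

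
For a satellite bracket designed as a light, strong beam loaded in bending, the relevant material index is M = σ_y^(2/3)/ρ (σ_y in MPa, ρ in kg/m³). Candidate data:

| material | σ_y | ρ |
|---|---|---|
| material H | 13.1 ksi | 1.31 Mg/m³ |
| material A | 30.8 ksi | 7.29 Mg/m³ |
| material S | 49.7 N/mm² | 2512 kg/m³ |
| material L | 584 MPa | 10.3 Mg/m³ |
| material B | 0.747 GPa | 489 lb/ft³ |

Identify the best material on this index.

Normalizing units and computing the index:
  material H: σ_y = 90.32 MPa, ρ = 1310 kg/m³
  material A: σ_y = 212.4 MPa, ρ = 7290 kg/m³
  material S: σ_y = 49.70 MPa, ρ = 2512 kg/m³
  material L: σ_y = 584.0 MPa, ρ = 10300 kg/m³
  material B: σ_y = 747.0 MPa, ρ = 7833 kg/m³
  material H: M = 15.4×10⁻³
  material B: M = 10.5×10⁻³
  material L: M = 6.78×10⁻³
  material S: M = 5.38×10⁻³
  material A: M = 4.88×10⁻³
The maximum is for material H.

material H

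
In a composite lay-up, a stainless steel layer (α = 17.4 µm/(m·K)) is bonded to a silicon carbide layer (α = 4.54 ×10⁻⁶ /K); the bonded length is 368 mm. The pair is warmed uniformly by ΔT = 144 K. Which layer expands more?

stainless steel

α(stainless steel) = 17.4×10⁻⁶/K vs α(silicon carbide) = 4.54×10⁻⁶/K.
Higher α expands more for the same ΔT: stainless steel.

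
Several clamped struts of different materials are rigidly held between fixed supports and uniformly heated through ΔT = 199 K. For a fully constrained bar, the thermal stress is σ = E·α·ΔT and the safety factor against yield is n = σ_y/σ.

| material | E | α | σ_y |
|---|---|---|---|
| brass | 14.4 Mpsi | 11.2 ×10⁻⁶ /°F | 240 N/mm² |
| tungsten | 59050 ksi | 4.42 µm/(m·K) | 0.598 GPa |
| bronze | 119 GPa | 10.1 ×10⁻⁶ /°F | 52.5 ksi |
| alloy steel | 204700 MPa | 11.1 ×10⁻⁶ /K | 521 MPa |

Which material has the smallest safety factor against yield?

brass

Converting E to GPa, α to ×10⁻⁶/K, σ_y to MPa, then σ and n for each:
  brass: E = 99.28, α = 20.2, σ_y = 240.0 → σ = 398 MPa, n = 0.603
  tungsten: E = 407.1, α = 4.42, σ_y = 598.0 → σ = 358 MPa, n = 1.67
  bronze: E = 119.0, α = 18.2, σ_y = 362.0 → σ = 431 MPa, n = 0.841
  alloy steel: E = 204.7, α = 11.1, σ_y = 521.0 → σ = 452 MPa, n = 1.15
Smallest n: brass with n = 0.603.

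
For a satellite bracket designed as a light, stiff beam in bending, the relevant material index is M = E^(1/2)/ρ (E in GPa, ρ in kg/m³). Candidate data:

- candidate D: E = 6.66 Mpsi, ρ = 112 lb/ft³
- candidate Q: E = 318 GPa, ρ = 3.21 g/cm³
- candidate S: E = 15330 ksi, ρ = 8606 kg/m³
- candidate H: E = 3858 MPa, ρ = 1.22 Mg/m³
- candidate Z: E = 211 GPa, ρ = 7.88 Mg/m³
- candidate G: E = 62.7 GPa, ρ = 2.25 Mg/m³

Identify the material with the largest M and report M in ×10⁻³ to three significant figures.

After converting to SI:
  candidate D: E = 45.92 GPa, ρ = 1794 kg/m³
  candidate Q: E = 318.0 GPa, ρ = 3210 kg/m³
  candidate S: E = 105.7 GPa, ρ = 8606 kg/m³
  candidate H: E = 3.858 GPa, ρ = 1220 kg/m³
  candidate Z: E = 211.0 GPa, ρ = 7880 kg/m³
  candidate G: E = 62.70 GPa, ρ = 2250 kg/m³
  candidate Q: M = 5.56×10⁻³
  candidate D: M = 3.78×10⁻³
  candidate G: M = 3.52×10⁻³
  candidate Z: M = 1.84×10⁻³
  candidate H: M = 1.61×10⁻³
  candidate S: M = 1.19×10⁻³
Candidate Q has the largest M.

candidate Q, M = 5.56×10⁻³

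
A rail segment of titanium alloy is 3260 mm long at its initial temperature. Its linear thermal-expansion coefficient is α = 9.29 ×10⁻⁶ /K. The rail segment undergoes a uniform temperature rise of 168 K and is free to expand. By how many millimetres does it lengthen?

5.09 mm

ΔL = α·L₀·ΔT = 9.29×10⁻⁶ × 3260 mm × 168.0 K = 5.09 mm.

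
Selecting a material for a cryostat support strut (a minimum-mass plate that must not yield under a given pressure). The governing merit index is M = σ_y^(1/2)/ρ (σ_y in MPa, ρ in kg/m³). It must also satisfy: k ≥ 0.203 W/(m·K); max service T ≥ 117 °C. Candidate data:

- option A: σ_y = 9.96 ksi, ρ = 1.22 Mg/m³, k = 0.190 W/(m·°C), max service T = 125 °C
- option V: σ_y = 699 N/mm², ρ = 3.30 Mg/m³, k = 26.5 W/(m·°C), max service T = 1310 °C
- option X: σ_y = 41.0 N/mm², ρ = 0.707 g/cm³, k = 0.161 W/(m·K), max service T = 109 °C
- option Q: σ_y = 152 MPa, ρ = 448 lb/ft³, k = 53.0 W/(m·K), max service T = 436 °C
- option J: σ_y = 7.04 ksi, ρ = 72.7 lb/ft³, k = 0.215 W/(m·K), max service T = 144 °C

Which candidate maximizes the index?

Screen on constraints: k ≥ 0.203 W/(m·K); max service T ≥ 117 °C. Survivors: option V, option Q, option J.
In SI units:
  option V: σ_y = 699.0 MPa, ρ = 3300 kg/m³
  option Q: σ_y = 152.0 MPa, ρ = 7176 kg/m³
  option J: σ_y = 48.54 MPa, ρ = 1165 kg/m³
  option V: M = 8.01×10⁻³
  option J: M = 5.98×10⁻³
  option Q: M = 1.72×10⁻³
Highest index: option V.

option V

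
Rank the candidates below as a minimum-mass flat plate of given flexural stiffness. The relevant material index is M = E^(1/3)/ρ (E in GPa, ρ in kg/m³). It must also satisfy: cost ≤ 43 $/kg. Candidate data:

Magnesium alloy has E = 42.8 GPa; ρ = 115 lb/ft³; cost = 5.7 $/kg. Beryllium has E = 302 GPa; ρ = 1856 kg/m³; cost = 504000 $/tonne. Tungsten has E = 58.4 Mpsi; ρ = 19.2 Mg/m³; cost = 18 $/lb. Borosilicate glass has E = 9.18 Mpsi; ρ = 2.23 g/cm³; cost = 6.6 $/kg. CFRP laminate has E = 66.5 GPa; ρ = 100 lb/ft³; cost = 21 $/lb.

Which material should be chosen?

Screen on constraints: cost ≤ 43 $/kg. Survivors: magnesium alloy, tungsten, borosilicate glass.
Putting every candidate on a common basis:
  magnesium alloy: E = 42.80 GPa, ρ = 1842 kg/m³
  tungsten: E = 402.7 GPa, ρ = 19200 kg/m³
  borosilicate glass: E = 63.29 GPa, ρ = 2230 kg/m³
  magnesium alloy: M = 1.90×10⁻³
  borosilicate glass: M = 1.79×10⁻³
  tungsten: M = 0.385×10⁻³
Magnesium alloy ranks first.

magnesium alloy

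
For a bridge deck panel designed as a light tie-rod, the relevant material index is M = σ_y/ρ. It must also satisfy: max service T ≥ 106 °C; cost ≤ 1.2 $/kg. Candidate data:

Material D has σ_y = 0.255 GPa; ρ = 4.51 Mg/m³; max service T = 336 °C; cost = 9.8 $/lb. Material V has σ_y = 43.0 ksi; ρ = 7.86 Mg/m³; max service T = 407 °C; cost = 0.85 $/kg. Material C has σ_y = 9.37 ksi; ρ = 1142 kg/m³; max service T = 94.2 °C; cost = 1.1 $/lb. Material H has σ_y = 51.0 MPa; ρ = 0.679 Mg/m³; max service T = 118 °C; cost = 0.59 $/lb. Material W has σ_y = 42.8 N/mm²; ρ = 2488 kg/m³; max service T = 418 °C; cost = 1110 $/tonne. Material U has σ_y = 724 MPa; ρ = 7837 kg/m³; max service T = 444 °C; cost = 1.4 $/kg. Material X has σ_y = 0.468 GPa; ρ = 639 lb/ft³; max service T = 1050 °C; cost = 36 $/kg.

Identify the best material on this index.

Screen on constraints: max service T ≥ 106 °C; cost ≤ 1.2 $/kg. Survivors: material V, material W.
In SI units:
  material V: σ_y = 296.5 MPa, ρ = 7860 kg/m³
  material W: σ_y = 42.80 MPa, ρ = 2488 kg/m³
  material V: M = 37.7 kN·m/kg
  material W: M = 17.2 kN·m/kg
Material V has the largest M.

material V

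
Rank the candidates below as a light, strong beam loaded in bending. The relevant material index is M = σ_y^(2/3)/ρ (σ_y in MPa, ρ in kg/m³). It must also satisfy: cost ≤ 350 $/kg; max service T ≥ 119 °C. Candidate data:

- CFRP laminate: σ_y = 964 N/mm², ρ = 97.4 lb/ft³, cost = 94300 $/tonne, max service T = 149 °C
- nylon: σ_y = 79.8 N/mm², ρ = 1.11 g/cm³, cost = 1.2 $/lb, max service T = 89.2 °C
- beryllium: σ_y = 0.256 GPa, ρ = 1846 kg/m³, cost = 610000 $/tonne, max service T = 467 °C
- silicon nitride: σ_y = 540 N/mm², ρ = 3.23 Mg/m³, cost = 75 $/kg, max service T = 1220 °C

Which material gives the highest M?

Screen on constraints: cost ≤ 350 $/kg; max service T ≥ 119 °C. Survivors: CFRP laminate, silicon nitride.
Putting every candidate on a common basis:
  CFRP laminate: σ_y = 964.0 MPa, ρ = 1560 kg/m³
  silicon nitride: σ_y = 540.0 MPa, ρ = 3230 kg/m³
  CFRP laminate: M = 62.5×10⁻³
  silicon nitride: M = 20.5×10⁻³
CFRP laminate ranks first.

CFRP laminate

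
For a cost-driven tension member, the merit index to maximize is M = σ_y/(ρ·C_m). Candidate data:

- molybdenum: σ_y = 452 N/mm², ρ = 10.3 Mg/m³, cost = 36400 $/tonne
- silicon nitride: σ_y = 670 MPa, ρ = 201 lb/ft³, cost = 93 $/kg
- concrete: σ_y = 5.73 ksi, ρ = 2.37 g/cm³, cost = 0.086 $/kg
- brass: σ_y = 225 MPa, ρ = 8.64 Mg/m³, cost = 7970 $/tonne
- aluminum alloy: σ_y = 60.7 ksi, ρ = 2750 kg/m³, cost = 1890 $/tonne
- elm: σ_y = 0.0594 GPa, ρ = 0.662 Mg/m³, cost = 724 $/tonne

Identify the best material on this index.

In SI units:
  molybdenum: σ_y = 452.0 MPa, ρ = 10300 kg/m³, cost = 36.40 $/kg
  silicon nitride: σ_y = 670.0 MPa, ρ = 3220 kg/m³, cost = 93.00 $/kg
  concrete: σ_y = 39.51 MPa, ρ = 2370 kg/m³, cost = 0.08600 $/kg
  brass: σ_y = 225.0 MPa, ρ = 8640 kg/m³, cost = 7.970 $/kg
  aluminum alloy: σ_y = 418.5 MPa, ρ = 2750 kg/m³, cost = 1.890 $/kg
  elm: σ_y = 59.40 MPa, ρ = 662.0 kg/m³, cost = 0.7240 $/kg
  concrete: M = 194 kN·m per $
  elm: M = 124 kN·m per $
  aluminum alloy: M = 80.5 kN·m per $
  brass: M = 3.27 kN·m per $
  silicon nitride: M = 2.24 kN·m per $
  molybdenum: M = 1.21 kN·m per $
Concrete has the largest M.

concrete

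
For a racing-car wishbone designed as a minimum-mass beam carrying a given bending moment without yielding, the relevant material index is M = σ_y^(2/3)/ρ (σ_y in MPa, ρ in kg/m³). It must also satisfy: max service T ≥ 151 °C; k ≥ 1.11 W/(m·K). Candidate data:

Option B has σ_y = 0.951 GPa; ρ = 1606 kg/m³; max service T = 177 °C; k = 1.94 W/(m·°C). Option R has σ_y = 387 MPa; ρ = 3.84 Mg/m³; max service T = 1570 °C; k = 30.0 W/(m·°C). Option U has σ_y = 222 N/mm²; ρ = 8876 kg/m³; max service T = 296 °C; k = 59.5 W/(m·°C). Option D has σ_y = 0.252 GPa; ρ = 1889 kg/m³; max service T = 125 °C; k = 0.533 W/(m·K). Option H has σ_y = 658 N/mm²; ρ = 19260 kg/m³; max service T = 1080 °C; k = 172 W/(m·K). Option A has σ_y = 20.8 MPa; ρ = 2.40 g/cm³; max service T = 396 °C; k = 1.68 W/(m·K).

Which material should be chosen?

Screen on constraints: max service T ≥ 151 °C; k ≥ 1.11 W/(m·K). Survivors: option B, option R, option U, option H, option A.
Putting every candidate on a common basis:
  option B: σ_y = 951.0 MPa, ρ = 1606 kg/m³
  option R: σ_y = 387.0 MPa, ρ = 3840 kg/m³
  option U: σ_y = 222.0 MPa, ρ = 8876 kg/m³
  option H: σ_y = 658.0 MPa, ρ = 19260 kg/m³
  option A: σ_y = 20.80 MPa, ρ = 2400 kg/m³
  option B: M = 60.2×10⁻³
  option R: M = 13.8×10⁻³
  option U: M = 4.13×10⁻³
  option H: M = 3.93×10⁻³
  option A: M = 3.15×10⁻³
Highest index: option B.

option B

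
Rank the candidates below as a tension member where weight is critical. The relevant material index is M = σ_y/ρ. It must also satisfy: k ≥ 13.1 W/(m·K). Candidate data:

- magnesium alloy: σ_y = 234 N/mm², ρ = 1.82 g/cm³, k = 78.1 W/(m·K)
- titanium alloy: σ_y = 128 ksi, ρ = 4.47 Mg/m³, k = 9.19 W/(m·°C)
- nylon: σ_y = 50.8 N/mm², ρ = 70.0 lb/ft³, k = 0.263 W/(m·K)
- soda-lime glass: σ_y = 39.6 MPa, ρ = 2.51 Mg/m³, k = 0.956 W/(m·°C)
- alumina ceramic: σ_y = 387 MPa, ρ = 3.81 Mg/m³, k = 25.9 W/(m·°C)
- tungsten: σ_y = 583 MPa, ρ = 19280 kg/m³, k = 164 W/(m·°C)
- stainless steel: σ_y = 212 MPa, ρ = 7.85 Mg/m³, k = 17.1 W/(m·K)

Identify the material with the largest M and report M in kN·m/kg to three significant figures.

magnesium alloy, M = 129 kN·m/kg

Screen on constraints: k ≥ 13.1 W/(m·K). Survivors: magnesium alloy, alumina ceramic, tungsten, stainless steel.
After converting to SI:
  magnesium alloy: σ_y = 234.0 MPa, ρ = 1820 kg/m³
  alumina ceramic: σ_y = 387.0 MPa, ρ = 3810 kg/m³
  tungsten: σ_y = 583.0 MPa, ρ = 19280 kg/m³
  stainless steel: σ_y = 212.0 MPa, ρ = 7850 kg/m³
  magnesium alloy: M = 129 kN·m/kg
  alumina ceramic: M = 102 kN·m/kg
  tungsten: M = 30.2 kN·m/kg
  stainless steel: M = 27.0 kN·m/kg
Highest index: magnesium alloy.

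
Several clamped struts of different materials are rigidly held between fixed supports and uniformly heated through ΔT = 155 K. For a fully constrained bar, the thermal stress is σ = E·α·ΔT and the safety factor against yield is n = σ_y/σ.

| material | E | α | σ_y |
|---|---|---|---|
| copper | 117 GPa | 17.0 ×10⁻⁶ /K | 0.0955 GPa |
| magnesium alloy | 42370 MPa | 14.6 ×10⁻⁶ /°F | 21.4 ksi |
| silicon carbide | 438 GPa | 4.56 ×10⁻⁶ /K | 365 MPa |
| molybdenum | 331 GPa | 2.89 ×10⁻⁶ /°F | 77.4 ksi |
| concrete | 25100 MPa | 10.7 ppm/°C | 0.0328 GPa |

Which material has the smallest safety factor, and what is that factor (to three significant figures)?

Per material, after unit conversion:
  copper: E = 117.0, α = 17.0, σ_y = 95.50 → σ = 308 MPa, n = 0.310
  magnesium alloy: E = 42.37, α = 26.3, σ_y = 147.5 → σ = 173 MPa, n = 0.855
  silicon carbide: E = 438.0, α = 4.56, σ_y = 365.0 → σ = 310 MPa, n = 1.18
  molybdenum: E = 331.0, α = 5.20, σ_y = 533.7 → σ = 267 MPa, n = 2.00
  concrete: E = 25.10, α = 10.7, σ_y = 32.80 → σ = 41.6 MPa, n = 0.788
Copper has the lowest safety factor, n = 0.310.

copper, n = 0.310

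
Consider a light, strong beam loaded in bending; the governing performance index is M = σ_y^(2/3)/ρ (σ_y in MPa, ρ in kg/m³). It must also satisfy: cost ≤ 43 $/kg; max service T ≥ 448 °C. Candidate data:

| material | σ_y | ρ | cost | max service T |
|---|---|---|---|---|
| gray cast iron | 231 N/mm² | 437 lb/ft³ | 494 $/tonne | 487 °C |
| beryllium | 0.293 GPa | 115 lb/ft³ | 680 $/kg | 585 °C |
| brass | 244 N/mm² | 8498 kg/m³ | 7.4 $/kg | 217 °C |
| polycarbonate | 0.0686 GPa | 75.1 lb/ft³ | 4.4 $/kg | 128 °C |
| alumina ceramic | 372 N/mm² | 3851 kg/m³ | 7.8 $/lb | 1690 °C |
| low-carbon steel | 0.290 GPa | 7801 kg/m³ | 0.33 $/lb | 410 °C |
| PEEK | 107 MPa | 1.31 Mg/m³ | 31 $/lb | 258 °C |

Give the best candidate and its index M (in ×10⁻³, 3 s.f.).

Screen on constraints: cost ≤ 43 $/kg; max service T ≥ 448 °C. Survivors: gray cast iron, alumina ceramic.
Normalizing units and computing the index:
  gray cast iron: σ_y = 231.0 MPa, ρ = 7000 kg/m³
  alumina ceramic: σ_y = 372.0 MPa, ρ = 3851 kg/m³
  alumina ceramic: M = 13.4×10⁻³
  gray cast iron: M = 5.38×10⁻³
Highest index: alumina ceramic.

alumina ceramic, M = 13.4×10⁻³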